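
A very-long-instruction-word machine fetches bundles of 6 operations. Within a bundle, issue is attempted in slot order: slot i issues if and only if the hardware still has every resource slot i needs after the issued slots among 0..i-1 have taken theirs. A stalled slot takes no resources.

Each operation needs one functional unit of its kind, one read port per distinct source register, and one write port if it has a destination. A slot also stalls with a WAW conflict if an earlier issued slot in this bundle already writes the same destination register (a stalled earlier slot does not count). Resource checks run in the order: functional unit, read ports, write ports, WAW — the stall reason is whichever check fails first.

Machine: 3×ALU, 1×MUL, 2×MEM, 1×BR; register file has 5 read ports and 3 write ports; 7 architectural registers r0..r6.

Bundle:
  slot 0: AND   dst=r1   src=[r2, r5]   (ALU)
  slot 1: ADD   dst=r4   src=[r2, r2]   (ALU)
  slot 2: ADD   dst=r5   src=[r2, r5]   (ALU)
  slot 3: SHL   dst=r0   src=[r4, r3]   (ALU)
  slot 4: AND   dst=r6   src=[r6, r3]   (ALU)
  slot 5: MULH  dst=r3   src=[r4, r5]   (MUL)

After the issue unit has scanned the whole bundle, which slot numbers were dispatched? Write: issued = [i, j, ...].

issued = [0, 1, 2]

  0. ALU→r1 ⇒ go  {2A/1Mu/2Ld/1B | 3r 2w}
  1. ALU→r4 ⇒ go  {1A/1Mu/2Ld/1B | 2r 1w}
  2. ALU→r5 ⇒ go  {0A/1Mu/2Ld/1B | 0r 0w}
  3. ALU→r0 ⇒ no(FU)  {0A/1Mu/2Ld/1B | 0r 0w}
  4. ALU→r6 ⇒ no(FU)  {0A/1Mu/2Ld/1B | 0r 0w}
  5. MUL→r3 ⇒ no(RD_PORT)  {0A/1Mu/2Ld/1B | 0r 0w}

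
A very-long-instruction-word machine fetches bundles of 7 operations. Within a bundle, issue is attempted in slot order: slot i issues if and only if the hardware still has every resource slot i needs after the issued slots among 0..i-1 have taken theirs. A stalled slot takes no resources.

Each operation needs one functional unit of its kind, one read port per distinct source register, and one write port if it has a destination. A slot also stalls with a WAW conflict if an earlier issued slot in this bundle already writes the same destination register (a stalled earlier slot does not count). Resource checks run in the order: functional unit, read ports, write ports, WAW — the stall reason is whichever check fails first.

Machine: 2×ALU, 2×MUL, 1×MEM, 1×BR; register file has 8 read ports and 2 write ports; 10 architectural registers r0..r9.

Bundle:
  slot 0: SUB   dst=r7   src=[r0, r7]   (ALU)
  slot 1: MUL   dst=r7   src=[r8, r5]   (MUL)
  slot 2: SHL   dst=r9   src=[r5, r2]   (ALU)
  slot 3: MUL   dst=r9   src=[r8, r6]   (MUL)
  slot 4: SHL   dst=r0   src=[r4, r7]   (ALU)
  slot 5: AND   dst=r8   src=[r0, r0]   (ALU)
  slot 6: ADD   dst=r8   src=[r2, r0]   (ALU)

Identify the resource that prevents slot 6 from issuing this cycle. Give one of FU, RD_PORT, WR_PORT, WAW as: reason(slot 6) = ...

(0) want 1×ALU +2rd +1wr — yes → AL1|MU2|ME1|BR1|rd6|wr1
(1) want 1×MUL +2rd +1wr — WAW → AL1|MU2|ME1|BR1|rd6|wr1
(2) want 1×ALU +2rd +1wr — yes → AL0|MU2|ME1|BR1|rd4|wr0
(3) want 1×MUL +2rd +1wr — WR_PORT → AL0|MU2|ME1|BR1|rd4|wr0
(4) want 1×ALU +2rd +1wr — FU → AL0|MU2|ME1|BR1|rd4|wr0
(5) want 1×ALU +1rd +1wr — FU → AL0|MU2|ME1|BR1|rd4|wr0
(6) want 1×ALU +2rd +1wr — FU → AL0|MU2|ME1|BR1|rd4|wr0

reason(slot 6) = FU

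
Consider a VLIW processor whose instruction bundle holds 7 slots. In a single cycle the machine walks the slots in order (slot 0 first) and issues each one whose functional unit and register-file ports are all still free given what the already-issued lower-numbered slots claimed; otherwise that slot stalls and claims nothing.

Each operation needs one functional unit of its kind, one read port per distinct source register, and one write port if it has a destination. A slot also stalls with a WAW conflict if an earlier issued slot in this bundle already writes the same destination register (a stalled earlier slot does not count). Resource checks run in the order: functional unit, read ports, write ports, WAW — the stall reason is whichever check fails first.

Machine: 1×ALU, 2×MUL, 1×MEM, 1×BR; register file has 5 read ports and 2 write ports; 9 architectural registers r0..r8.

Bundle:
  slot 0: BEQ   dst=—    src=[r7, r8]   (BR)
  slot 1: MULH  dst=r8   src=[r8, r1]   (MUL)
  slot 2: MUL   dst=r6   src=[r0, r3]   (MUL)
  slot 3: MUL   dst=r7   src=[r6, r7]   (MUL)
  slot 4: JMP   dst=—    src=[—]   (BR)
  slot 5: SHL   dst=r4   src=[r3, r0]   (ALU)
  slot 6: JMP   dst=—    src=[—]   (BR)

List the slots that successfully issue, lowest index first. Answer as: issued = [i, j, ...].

[0] BR needs rd=2 wr=0: ok; after: ALU=1 MUL=2 MEM=1 BR=0, R=3, W=2
[1] MUL needs rd=2 wr=1: ok; after: ALU=1 MUL=1 MEM=1 BR=0, R=1, W=1
[2] MUL needs rd=2 wr=1: RD_PORT; after: ALU=1 MUL=1 MEM=1 BR=0, R=1, W=1
[3] MUL needs rd=2 wr=1: RD_PORT; after: ALU=1 MUL=1 MEM=1 BR=0, R=1, W=1
[4] BR needs rd=0 wr=0: FU; after: ALU=1 MUL=1 MEM=1 BR=0, R=1, W=1
[5] ALU needs rd=2 wr=1: RD_PORT; after: ALU=1 MUL=1 MEM=1 BR=0, R=1, W=1
[6] BR needs rd=0 wr=0: FU; after: ALU=1 MUL=1 MEM=1 BR=0, R=1, W=1

issued = [0, 1]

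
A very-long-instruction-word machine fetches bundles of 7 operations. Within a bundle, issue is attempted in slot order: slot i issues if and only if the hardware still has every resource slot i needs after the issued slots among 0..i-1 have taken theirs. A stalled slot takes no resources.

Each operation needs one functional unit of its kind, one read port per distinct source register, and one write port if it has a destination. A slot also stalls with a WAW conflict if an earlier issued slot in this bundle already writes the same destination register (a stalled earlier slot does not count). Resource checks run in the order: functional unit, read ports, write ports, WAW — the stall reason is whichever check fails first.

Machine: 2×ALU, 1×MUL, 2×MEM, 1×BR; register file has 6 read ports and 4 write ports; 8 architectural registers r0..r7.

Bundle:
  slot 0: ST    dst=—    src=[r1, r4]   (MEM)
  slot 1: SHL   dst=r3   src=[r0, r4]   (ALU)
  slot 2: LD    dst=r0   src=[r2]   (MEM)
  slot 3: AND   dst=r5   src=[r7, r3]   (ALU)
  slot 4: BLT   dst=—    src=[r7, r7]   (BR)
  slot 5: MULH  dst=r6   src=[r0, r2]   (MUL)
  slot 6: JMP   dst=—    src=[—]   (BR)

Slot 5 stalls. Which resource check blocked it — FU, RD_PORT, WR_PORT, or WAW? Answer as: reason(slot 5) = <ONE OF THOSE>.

(0) want 1×MEM +2rd +0wr — yes → AL2|MU1|ME1|BR1|rd4|wr4
(1) want 1×ALU +2rd +1wr — yes → AL1|MU1|ME1|BR1|rd2|wr3
(2) want 1×MEM +1rd +1wr — yes → AL1|MU1|ME0|BR1|rd1|wr2
(3) want 1×ALU +2rd +1wr — RD_PORT → AL1|MU1|ME0|BR1|rd1|wr2
(4) want 1×BR +1rd +0wr — yes → AL1|MU1|ME0|BR0|rd0|wr2
(5) want 1×MUL +2rd +1wr — RD_PORT → AL1|MU1|ME0|BR0|rd0|wr2
(6) want 1×BR +0rd +0wr — FU → AL1|MU1|ME0|BR0|rd0|wr2

reason(slot 5) = RD_PORT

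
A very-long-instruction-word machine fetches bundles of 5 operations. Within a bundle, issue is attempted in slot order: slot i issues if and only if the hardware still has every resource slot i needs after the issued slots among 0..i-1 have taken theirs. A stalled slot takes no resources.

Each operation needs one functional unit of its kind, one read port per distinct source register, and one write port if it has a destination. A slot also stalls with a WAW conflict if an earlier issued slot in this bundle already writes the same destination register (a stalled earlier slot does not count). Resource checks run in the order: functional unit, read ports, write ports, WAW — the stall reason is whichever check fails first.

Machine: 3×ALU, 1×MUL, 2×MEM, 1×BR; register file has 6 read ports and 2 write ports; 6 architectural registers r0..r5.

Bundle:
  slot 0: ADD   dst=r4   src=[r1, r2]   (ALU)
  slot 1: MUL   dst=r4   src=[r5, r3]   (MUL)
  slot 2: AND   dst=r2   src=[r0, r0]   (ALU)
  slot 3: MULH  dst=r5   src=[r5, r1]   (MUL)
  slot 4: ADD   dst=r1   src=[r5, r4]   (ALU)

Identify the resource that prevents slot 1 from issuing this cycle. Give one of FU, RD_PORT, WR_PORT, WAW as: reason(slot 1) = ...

reason(slot 1) = WAW

[0] ALU needs rd=2 wr=1: ok; after: ALU=2 MUL=1 MEM=2 BR=1, R=4, W=1
[1] MUL needs rd=2 wr=1: WAW; after: ALU=2 MUL=1 MEM=2 BR=1, R=4, W=1
[2] ALU needs rd=1 wr=1: ok; after: ALU=1 MUL=1 MEM=2 BR=1, R=3, W=0
[3] MUL needs rd=2 wr=1: WR_PORT; after: ALU=1 MUL=1 MEM=2 BR=1, R=3, W=0
[4] ALU needs rd=2 wr=1: WR_PORT; after: ALU=1 MUL=1 MEM=2 BR=1, R=3, W=0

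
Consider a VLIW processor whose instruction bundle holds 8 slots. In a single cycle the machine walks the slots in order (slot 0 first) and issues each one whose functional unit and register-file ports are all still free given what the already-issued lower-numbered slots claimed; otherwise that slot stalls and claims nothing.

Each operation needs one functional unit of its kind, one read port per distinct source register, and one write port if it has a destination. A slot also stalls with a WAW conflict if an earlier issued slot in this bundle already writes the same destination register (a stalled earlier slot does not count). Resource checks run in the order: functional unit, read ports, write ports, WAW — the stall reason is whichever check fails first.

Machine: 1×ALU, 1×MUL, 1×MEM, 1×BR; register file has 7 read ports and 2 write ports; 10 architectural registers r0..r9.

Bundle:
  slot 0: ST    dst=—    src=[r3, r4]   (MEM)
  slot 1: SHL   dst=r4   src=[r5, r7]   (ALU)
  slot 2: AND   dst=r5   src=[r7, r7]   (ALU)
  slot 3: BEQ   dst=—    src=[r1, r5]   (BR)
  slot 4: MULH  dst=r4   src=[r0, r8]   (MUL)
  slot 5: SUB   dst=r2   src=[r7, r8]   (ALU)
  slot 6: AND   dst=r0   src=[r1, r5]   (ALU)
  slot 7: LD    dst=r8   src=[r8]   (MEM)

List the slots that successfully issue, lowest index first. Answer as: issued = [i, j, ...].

issued = [0, 1, 3]

slot 0 (MEM): ISSUE — free A1,Mu1,Ld0,B1 rp5 wp2
slot 1 (ALU): ISSUE — free A0,Mu1,Ld0,B1 rp3 wp1
slot 2 (ALU): stall FU — free A0,Mu1,Ld0,B1 rp3 wp1
slot 3 (BR): ISSUE — free A0,Mu1,Ld0,B0 rp1 wp1
slot 4 (MUL): stall RD_PORT — free A0,Mu1,Ld0,B0 rp1 wp1
slot 5 (ALU): stall FU — free A0,Mu1,Ld0,B0 rp1 wp1
slot 6 (ALU): stall FU — free A0,Mu1,Ld0,B0 rp1 wp1
slot 7 (MEM): stall FU — free A0,Mu1,Ld0,B0 rp1 wp1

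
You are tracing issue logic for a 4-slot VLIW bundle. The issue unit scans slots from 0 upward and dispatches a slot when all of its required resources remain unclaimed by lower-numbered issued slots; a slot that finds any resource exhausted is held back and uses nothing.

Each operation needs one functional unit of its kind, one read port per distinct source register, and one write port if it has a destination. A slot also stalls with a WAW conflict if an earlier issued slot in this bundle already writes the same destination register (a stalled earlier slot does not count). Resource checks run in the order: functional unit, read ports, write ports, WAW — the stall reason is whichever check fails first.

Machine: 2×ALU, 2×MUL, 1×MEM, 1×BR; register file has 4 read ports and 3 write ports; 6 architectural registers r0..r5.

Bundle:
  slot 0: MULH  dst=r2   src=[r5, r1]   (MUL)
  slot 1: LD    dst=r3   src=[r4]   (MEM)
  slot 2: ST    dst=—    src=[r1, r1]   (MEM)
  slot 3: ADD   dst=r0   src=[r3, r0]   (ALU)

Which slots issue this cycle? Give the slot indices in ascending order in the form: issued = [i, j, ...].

issued = [0, 1]

#0 MUL src=r5,r1 dispatched  <A:2 Mu:1 Ld:1 B:1 rd:2 wr:2>
#1 MEM src=r4 dispatched  <A:2 Mu:1 Ld:0 B:1 rd:1 wr:1>
#2 MEM src=r1,r1 held:FU  <A:2 Mu:1 Ld:0 B:1 rd:1 wr:1>
#3 ALU src=r3,r0 held:RD_PORT  <A:2 Mu:1 Ld:0 B:1 rd:1 wr:1>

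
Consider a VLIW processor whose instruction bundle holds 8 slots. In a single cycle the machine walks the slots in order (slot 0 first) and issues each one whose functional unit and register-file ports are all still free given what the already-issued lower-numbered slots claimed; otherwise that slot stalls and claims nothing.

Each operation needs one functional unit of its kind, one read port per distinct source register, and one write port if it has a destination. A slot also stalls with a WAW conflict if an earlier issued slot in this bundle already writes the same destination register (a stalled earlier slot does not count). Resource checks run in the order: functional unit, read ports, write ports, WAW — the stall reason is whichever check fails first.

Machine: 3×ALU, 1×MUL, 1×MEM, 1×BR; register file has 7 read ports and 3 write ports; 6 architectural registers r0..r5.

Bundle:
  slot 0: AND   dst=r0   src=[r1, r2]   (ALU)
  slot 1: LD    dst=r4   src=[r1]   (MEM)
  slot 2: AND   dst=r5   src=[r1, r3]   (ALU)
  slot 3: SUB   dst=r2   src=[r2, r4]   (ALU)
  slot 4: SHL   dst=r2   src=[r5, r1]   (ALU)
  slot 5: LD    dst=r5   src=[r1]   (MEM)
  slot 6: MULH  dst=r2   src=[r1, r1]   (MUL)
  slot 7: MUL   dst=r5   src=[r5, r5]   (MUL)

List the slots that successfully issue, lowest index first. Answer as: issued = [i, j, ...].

issued = [0, 1, 2]

[0] ALU needs rd=2 wr=1: ok; after: ALU=2 MUL=1 MEM=1 BR=1, R=5, W=2
[1] MEM needs rd=1 wr=1: ok; after: ALU=2 MUL=1 MEM=0 BR=1, R=4, W=1
[2] ALU needs rd=2 wr=1: ok; after: ALU=1 MUL=1 MEM=0 BR=1, R=2, W=0
[3] ALU needs rd=2 wr=1: WR_PORT; after: ALU=1 MUL=1 MEM=0 BR=1, R=2, W=0
[4] ALU needs rd=2 wr=1: WR_PORT; after: ALU=1 MUL=1 MEM=0 BR=1, R=2, W=0
[5] MEM needs rd=1 wr=1: FU; after: ALU=1 MUL=1 MEM=0 BR=1, R=2, W=0
[6] MUL needs rd=1 wr=1: WR_PORT; after: ALU=1 MUL=1 MEM=0 BR=1, R=2, W=0
[7] MUL needs rd=1 wr=1: WR_PORT; after: ALU=1 MUL=1 MEM=0 BR=1, R=2, W=0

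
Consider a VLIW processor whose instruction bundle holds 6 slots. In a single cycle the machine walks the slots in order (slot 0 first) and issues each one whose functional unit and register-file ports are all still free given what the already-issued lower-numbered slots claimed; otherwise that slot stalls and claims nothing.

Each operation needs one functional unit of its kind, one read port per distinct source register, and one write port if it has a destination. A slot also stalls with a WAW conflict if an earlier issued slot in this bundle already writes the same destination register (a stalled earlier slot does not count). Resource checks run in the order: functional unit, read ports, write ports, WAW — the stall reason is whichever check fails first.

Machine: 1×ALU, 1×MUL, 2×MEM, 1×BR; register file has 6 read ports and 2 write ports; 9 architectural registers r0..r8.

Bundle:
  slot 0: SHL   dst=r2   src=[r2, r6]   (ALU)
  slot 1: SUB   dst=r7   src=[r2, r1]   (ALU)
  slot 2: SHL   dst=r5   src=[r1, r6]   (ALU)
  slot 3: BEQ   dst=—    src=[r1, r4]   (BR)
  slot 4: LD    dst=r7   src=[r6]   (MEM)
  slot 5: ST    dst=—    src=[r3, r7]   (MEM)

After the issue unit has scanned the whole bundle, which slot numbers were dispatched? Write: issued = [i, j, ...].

#0 ALU src=r2,r6 dispatched  <A:0 Mu:1 Ld:2 B:1 rd:4 wr:1>
#1 ALU src=r2,r1 held:FU  <A:0 Mu:1 Ld:2 B:1 rd:4 wr:1>
#2 ALU src=r1,r6 held:FU  <A:0 Mu:1 Ld:2 B:1 rd:4 wr:1>
#3 BR src=r1,r4 dispatched  <A:0 Mu:1 Ld:2 B:0 rd:2 wr:1>
#4 MEM src=r6 dispatched  <A:0 Mu:1 Ld:1 B:0 rd:1 wr:0>
#5 MEM src=r3,r7 held:RD_PORT  <A:0 Mu:1 Ld:1 B:0 rd:1 wr:0>

issued = [0, 3, 4]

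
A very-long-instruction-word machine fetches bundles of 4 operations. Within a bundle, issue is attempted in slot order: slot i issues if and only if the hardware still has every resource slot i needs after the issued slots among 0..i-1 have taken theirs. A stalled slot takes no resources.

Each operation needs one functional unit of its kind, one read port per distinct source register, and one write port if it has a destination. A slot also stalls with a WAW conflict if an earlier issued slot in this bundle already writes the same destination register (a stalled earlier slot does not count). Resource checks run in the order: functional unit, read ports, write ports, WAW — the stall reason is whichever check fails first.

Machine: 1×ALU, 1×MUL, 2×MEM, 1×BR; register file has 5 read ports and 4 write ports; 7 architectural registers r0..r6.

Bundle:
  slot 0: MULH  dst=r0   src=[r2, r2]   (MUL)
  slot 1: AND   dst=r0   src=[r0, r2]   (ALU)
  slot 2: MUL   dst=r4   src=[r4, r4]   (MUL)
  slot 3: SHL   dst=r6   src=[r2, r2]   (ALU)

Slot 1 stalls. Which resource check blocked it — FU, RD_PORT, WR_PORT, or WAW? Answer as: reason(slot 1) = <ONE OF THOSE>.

reason(slot 1) = WAW

[0] MUL needs rd=1 wr=1: ok; after: ALU=1 MUL=0 MEM=2 BR=1, R=4, W=3
[1] ALU needs rd=2 wr=1: WAW; after: ALU=1 MUL=0 MEM=2 BR=1, R=4, W=3
[2] MUL needs rd=1 wr=1: FU; after: ALU=1 MUL=0 MEM=2 BR=1, R=4, W=3
[3] ALU needs rd=1 wr=1: ok; after: ALU=0 MUL=0 MEM=2 BR=1, R=3, W=2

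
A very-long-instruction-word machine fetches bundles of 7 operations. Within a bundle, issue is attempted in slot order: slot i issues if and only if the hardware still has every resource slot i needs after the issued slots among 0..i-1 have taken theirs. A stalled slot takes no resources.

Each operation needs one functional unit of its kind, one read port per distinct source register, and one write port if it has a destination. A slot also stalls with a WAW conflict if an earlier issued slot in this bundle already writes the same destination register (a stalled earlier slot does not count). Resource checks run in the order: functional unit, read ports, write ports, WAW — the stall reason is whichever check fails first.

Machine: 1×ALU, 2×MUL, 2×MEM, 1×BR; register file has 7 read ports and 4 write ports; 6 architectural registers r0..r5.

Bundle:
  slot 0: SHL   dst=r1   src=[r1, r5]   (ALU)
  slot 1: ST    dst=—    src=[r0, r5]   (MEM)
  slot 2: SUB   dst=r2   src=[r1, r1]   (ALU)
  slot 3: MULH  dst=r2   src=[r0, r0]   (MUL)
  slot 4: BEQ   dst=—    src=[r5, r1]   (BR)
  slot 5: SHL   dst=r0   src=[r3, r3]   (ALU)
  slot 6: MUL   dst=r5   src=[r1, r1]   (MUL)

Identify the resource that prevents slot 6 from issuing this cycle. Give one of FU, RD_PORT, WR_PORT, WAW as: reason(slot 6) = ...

reason(slot 6) = RD_PORT

(0) want 1×ALU +2rd +1wr — yes → AL0|MU2|ME2|BR1|rd5|wr3
(1) want 1×MEM +2rd +0wr — yes → AL0|MU2|ME1|BR1|rd3|wr3
(2) want 1×ALU +1rd +1wr — FU → AL0|MU2|ME1|BR1|rd3|wr3
(3) want 1×MUL +1rd +1wr — yes → AL0|MU1|ME1|BR1|rd2|wr2
(4) want 1×BR +2rd +0wr — yes → AL0|MU1|ME1|BR0|rd0|wr2
(5) want 1×ALU +1rd +1wr — FU → AL0|MU1|ME1|BR0|rd0|wr2
(6) want 1×MUL +1rd +1wr — RD_PORT → AL0|MU1|ME1|BR0|rd0|wr2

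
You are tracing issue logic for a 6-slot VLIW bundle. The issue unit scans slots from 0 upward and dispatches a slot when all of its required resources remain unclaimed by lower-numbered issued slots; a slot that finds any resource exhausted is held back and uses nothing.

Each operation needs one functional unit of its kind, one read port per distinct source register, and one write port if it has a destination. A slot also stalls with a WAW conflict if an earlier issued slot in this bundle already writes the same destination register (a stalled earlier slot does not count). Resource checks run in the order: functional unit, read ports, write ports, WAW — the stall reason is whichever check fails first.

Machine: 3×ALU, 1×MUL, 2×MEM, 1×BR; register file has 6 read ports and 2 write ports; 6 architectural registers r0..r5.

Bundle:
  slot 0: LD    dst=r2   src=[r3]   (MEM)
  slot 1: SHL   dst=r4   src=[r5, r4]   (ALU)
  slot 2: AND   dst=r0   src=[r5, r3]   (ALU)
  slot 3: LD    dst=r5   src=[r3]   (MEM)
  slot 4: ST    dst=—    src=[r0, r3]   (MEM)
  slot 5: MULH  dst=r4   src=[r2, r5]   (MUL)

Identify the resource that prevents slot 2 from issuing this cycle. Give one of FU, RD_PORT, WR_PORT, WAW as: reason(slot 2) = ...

(0) want 1×MEM +1rd +1wr — yes → AL3|MU1|ME1|BR1|rd5|wr1
(1) want 1×ALU +2rd +1wr — yes → AL2|MU1|ME1|BR1|rd3|wr0
(2) want 1×ALU +2rd +1wr — WR_PORT → AL2|MU1|ME1|BR1|rd3|wr0
(3) want 1×MEM +1rd +1wr — WR_PORT → AL2|MU1|ME1|BR1|rd3|wr0
(4) want 1×MEM +2rd +0wr — yes → AL2|MU1|ME0|BR1|rd1|wr0
(5) want 1×MUL +2rd +1wr — RD_PORT → AL2|MU1|ME0|BR1|rd1|wr0

reason(slot 2) = WR_PORT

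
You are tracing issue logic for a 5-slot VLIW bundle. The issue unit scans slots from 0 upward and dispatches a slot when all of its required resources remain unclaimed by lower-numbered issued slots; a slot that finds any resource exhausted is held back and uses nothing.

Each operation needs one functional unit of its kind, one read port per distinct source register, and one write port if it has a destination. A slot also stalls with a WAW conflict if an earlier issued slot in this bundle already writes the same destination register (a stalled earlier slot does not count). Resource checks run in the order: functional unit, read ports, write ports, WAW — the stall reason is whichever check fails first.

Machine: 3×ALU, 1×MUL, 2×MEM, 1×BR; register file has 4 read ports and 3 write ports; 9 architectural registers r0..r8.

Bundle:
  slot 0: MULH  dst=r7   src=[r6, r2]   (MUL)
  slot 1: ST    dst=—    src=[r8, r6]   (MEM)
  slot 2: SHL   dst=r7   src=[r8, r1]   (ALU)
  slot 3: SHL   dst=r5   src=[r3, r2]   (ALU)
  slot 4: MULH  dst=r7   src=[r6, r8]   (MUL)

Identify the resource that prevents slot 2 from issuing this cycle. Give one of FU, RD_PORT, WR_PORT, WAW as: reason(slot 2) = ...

[0] MUL needs rd=2 wr=1: ok; after: ALU=3 MUL=0 MEM=2 BR=1, R=2, W=2
[1] MEM needs rd=2 wr=0: ok; after: ALU=3 MUL=0 MEM=1 BR=1, R=0, W=2
[2] ALU needs rd=2 wr=1: RD_PORT; after: ALU=3 MUL=0 MEM=1 BR=1, R=0, W=2
[3] ALU needs rd=2 wr=1: RD_PORT; after: ALU=3 MUL=0 MEM=1 BR=1, R=0, W=2
[4] MUL needs rd=2 wr=1: FU; after: ALU=3 MUL=0 MEM=1 BR=1, R=0, W=2

reason(slot 2) = RD_PORT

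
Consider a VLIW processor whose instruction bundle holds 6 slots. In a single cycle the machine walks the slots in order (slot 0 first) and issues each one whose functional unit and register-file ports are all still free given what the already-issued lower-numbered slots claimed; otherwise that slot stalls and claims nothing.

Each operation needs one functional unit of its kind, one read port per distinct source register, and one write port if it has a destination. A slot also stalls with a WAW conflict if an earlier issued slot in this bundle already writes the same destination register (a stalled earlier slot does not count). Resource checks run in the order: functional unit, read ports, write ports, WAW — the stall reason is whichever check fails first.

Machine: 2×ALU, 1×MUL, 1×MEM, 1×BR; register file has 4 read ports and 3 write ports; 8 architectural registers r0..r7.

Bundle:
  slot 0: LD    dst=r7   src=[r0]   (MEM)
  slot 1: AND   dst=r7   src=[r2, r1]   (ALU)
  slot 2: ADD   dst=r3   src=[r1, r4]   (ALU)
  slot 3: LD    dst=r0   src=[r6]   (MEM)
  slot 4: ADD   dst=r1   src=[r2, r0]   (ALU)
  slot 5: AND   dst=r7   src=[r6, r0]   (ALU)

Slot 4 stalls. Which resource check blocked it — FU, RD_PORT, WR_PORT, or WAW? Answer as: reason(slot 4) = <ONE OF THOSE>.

(0) want 1×MEM +1rd +1wr — yes → AL2|MU1|ME0|BR1|rd3|wr2
(1) want 1×ALU +2rd +1wr — WAW → AL2|MU1|ME0|BR1|rd3|wr2
(2) want 1×ALU +2rd +1wr — yes → AL1|MU1|ME0|BR1|rd1|wr1
(3) want 1×MEM +1rd +1wr — FU → AL1|MU1|ME0|BR1|rd1|wr1
(4) want 1×ALU +2rd +1wr — RD_PORT → AL1|MU1|ME0|BR1|rd1|wr1
(5) want 1×ALU +2rd +1wr — RD_PORT → AL1|MU1|ME0|BR1|rd1|wr1

reason(slot 4) = RD_PORT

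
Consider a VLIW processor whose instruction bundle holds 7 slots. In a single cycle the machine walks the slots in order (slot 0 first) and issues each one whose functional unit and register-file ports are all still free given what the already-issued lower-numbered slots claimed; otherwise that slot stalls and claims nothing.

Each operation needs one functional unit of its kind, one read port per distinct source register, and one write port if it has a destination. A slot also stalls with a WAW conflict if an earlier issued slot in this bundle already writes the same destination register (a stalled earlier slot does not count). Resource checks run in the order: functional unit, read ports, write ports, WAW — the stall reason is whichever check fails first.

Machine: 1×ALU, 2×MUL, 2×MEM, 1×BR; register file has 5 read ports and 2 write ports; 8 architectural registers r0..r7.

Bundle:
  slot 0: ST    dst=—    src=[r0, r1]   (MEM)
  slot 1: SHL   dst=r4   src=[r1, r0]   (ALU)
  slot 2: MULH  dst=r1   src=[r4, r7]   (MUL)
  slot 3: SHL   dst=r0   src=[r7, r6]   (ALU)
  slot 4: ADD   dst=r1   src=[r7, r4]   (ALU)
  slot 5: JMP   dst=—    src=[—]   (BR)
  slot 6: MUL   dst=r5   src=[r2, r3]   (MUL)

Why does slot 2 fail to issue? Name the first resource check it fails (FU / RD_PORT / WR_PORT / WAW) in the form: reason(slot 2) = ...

#0 MEM src=r0,r1 dispatched  <A:1 Mu:2 Ld:1 B:1 rd:3 wr:2>
#1 ALU src=r1,r0 dispatched  <A:0 Mu:2 Ld:1 B:1 rd:1 wr:1>
#2 MUL src=r4,r7 held:RD_PORT  <A:0 Mu:2 Ld:1 B:1 rd:1 wr:1>
#3 ALU src=r7,r6 held:FU  <A:0 Mu:2 Ld:1 B:1 rd:1 wr:1>
#4 ALU src=r7,r4 held:FU  <A:0 Mu:2 Ld:1 B:1 rd:1 wr:1>
#5 BR src=- dispatched  <A:0 Mu:2 Ld:1 B:0 rd:1 wr:1>
#6 MUL src=r2,r3 held:RD_PORT  <A:0 Mu:2 Ld:1 B:0 rd:1 wr:1>

reason(slot 2) = RD_PORT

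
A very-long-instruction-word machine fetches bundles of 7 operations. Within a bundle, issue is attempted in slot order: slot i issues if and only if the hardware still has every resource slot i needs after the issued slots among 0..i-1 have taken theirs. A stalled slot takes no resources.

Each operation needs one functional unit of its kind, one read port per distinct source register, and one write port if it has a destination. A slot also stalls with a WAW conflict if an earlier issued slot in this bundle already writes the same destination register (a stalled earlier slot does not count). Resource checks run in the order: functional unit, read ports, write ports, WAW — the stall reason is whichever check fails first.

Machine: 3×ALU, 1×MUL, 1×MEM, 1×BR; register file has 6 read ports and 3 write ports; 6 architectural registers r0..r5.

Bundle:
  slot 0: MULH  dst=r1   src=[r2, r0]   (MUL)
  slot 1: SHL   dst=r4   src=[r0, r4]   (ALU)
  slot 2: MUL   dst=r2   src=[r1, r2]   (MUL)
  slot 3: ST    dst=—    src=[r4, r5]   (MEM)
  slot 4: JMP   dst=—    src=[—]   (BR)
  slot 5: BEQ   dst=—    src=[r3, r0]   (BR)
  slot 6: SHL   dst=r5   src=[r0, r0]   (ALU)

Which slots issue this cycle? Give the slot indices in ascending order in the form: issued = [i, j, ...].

#0 MUL src=r2,r0 dispatched  <A:3 Mu:0 Ld:1 B:1 rd:4 wr:2>
#1 ALU src=r0,r4 dispatched  <A:2 Mu:0 Ld:1 B:1 rd:2 wr:1>
#2 MUL src=r1,r2 held:FU  <A:2 Mu:0 Ld:1 B:1 rd:2 wr:1>
#3 MEM src=r4,r5 dispatched  <A:2 Mu:0 Ld:0 B:1 rd:0 wr:1>
#4 BR src=- dispatched  <A:2 Mu:0 Ld:0 B:0 rd:0 wr:1>
#5 BR src=r3,r0 held:FU  <A:2 Mu:0 Ld:0 B:0 rd:0 wr:1>
#6 ALU src=r0,r0 held:RD_PORT  <A:2 Mu:0 Ld:0 B:0 rd:0 wr:1>

issued = [0, 1, 3, 4]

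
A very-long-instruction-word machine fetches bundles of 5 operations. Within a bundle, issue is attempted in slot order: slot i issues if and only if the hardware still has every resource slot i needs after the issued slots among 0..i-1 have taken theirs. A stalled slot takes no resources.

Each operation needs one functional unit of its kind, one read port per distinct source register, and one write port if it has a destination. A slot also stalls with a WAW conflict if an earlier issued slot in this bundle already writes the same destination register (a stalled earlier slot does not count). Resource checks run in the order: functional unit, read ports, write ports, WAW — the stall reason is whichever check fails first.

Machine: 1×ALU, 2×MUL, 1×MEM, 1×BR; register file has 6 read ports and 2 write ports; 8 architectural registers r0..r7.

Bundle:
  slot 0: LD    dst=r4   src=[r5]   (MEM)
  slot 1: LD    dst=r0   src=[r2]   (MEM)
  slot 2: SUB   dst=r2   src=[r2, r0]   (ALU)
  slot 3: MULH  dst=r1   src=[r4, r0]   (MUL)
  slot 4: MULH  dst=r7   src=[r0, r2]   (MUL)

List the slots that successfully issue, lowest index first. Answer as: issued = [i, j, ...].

issued = [0, 2]

[0] MEM needs rd=1 wr=1: ok; after: ALU=1 MUL=2 MEM=0 BR=1, R=5, W=1
[1] MEM needs rd=1 wr=1: FU; after: ALU=1 MUL=2 MEM=0 BR=1, R=5, W=1
[2] ALU needs rd=2 wr=1: ok; after: ALU=0 MUL=2 MEM=0 BR=1, R=3, W=0
[3] MUL needs rd=2 wr=1: WR_PORT; after: ALU=0 MUL=2 MEM=0 BR=1, R=3, W=0
[4] MUL needs rd=2 wr=1: WR_PORT; after: ALU=0 MUL=2 MEM=0 BR=1, R=3, W=0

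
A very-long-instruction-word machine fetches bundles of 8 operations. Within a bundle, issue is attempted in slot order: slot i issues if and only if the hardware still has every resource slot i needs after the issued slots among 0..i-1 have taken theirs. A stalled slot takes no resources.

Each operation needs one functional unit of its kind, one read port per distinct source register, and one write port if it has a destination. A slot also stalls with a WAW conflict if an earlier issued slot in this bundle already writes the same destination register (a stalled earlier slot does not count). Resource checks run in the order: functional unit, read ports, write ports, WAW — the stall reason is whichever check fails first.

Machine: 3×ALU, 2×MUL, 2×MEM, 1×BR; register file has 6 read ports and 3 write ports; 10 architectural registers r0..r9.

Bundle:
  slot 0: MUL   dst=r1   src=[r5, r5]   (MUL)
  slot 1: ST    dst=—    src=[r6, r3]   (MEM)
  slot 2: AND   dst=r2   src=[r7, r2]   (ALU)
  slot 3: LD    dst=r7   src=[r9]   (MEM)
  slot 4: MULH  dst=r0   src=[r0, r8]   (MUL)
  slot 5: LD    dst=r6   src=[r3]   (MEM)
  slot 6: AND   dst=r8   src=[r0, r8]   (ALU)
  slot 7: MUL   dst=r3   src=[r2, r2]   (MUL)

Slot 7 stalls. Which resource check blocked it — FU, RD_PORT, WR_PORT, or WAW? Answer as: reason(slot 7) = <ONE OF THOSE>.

reason(slot 7) = RD_PORT

slot 0 (MUL): ISSUE — free A3,Mu1,Ld2,B1 rp5 wp2
slot 1 (MEM): ISSUE — free A3,Mu1,Ld1,B1 rp3 wp2
slot 2 (ALU): ISSUE — free A2,Mu1,Ld1,B1 rp1 wp1
slot 3 (MEM): ISSUE — free A2,Mu1,Ld0,B1 rp0 wp0
slot 4 (MUL): stall RD_PORT — free A2,Mu1,Ld0,B1 rp0 wp0
slot 5 (MEM): stall FU — free A2,Mu1,Ld0,B1 rp0 wp0
slot 6 (ALU): stall RD_PORT — free A2,Mu1,Ld0,B1 rp0 wp0
slot 7 (MUL): stall RD_PORT — free A2,Mu1,Ld0,B1 rp0 wp0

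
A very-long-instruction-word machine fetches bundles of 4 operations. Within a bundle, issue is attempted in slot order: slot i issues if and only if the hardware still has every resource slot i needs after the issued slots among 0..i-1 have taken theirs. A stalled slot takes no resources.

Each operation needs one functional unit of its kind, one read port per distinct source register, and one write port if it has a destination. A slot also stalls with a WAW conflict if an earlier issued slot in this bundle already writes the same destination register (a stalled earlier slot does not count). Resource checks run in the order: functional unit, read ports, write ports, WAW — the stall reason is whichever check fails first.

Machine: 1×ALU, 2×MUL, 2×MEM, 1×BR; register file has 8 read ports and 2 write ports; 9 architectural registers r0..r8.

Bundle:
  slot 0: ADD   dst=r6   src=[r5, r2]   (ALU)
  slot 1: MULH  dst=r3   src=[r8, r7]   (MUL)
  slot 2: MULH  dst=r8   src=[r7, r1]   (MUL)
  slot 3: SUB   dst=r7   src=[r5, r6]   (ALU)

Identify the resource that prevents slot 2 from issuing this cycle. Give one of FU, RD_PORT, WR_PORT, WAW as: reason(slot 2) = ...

slot 0 (ALU): ISSUE — free A0,Mu2,Ld2,B1 rp6 wp1
slot 1 (MUL): ISSUE — free A0,Mu1,Ld2,B1 rp4 wp0
slot 2 (MUL): stall WR_PORT — free A0,Mu1,Ld2,B1 rp4 wp0
slot 3 (ALU): stall FU — free A0,Mu1,Ld2,B1 rp4 wp0

reason(slot 2) = WR_PORT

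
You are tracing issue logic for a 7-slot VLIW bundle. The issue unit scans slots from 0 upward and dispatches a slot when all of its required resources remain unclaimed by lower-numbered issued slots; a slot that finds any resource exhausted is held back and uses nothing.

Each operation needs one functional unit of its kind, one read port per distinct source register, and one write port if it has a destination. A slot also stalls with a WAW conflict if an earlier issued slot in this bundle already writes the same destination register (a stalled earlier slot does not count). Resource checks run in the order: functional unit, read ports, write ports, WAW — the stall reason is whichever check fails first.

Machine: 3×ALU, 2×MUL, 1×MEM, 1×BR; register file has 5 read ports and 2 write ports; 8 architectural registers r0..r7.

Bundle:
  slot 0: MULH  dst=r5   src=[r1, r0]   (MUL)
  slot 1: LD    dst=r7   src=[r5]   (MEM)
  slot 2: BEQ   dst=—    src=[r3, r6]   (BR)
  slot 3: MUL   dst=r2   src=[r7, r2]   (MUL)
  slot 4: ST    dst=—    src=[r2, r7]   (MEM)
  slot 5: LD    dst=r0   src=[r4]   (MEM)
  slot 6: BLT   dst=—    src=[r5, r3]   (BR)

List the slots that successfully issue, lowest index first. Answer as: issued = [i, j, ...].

(0) want 1×MUL +2rd +1wr — yes → AL3|MU1|ME1|BR1|rd3|wr1
(1) want 1×MEM +1rd +1wr — yes → AL3|MU1|ME0|BR1|rd2|wr0
(2) want 1×BR +2rd +0wr — yes → AL3|MU1|ME0|BR0|rd0|wr0
(3) want 1×MUL +2rd +1wr — RD_PORT → AL3|MU1|ME0|BR0|rd0|wr0
(4) want 1×MEM +2rd +0wr — FU → AL3|MU1|ME0|BR0|rd0|wr0
(5) want 1×MEM +1rd +1wr — FU → AL3|MU1|ME0|BR0|rd0|wr0
(6) want 1×BR +2rd +0wr — FU → AL3|MU1|ME0|BR0|rd0|wr0

issued = [0, 1, 2]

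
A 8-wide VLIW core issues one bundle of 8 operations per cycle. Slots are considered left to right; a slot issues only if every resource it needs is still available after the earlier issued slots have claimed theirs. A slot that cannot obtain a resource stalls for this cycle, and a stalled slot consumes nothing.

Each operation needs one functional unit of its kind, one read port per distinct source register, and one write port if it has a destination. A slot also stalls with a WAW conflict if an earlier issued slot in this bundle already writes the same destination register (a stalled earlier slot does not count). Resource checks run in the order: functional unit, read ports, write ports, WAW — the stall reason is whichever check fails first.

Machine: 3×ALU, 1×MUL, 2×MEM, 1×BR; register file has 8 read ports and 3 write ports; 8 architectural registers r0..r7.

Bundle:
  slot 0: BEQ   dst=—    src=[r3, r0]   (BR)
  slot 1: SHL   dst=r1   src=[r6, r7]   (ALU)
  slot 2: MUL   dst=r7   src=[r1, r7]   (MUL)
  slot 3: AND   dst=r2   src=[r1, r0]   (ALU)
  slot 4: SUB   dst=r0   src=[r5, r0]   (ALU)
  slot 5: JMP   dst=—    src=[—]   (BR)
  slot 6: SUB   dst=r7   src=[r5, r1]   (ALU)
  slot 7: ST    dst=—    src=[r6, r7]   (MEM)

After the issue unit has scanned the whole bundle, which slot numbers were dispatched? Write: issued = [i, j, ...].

slot 0 (BR): ISSUE — free A3,Mu1,Ld2,B0 rp6 wp3
slot 1 (ALU): ISSUE — free A2,Mu1,Ld2,B0 rp4 wp2
slot 2 (MUL): ISSUE — free A2,Mu0,Ld2,B0 rp2 wp1
slot 3 (ALU): ISSUE — free A1,Mu0,Ld2,B0 rp0 wp0
slot 4 (ALU): stall RD_PORT — free A1,Mu0,Ld2,B0 rp0 wp0
slot 5 (BR): stall FU — free A1,Mu0,Ld2,B0 rp0 wp0
slot 6 (ALU): stall RD_PORT — free A1,Mu0,Ld2,B0 rp0 wp0
slot 7 (MEM): stall RD_PORT — free A1,Mu0,Ld2,B0 rp0 wp0

issued = [0, 1, 2, 3]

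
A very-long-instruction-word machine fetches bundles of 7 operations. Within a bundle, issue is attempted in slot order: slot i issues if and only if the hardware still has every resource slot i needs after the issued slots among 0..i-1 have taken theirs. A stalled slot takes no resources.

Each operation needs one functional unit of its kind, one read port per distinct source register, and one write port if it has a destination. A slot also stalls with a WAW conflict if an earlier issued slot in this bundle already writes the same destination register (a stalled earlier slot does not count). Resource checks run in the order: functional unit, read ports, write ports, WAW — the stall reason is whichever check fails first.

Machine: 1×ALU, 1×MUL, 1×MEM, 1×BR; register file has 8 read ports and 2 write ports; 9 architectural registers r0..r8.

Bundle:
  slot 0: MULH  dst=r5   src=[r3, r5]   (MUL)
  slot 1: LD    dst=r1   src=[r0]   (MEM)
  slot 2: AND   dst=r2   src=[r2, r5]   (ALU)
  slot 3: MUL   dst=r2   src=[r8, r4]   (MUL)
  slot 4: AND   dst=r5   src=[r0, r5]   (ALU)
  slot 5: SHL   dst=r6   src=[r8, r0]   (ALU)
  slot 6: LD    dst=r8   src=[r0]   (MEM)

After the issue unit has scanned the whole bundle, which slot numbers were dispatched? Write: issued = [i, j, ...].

[0] MUL needs rd=2 wr=1: ok; after: ALU=1 MUL=0 MEM=1 BR=1, R=6, W=1
[1] MEM needs rd=1 wr=1: ok; after: ALU=1 MUL=0 MEM=0 BR=1, R=5, W=0
[2] ALU needs rd=2 wr=1: WR_PORT; after: ALU=1 MUL=0 MEM=0 BR=1, R=5, W=0
[3] MUL needs rd=2 wr=1: FU; after: ALU=1 MUL=0 MEM=0 BR=1, R=5, W=0
[4] ALU needs rd=2 wr=1: WR_PORT; after: ALU=1 MUL=0 MEM=0 BR=1, R=5, W=0
[5] ALU needs rd=2 wr=1: WR_PORT; after: ALU=1 MUL=0 MEM=0 BR=1, R=5, W=0
[6] MEM needs rd=1 wr=1: FU; after: ALU=1 MUL=0 MEM=0 BR=1, R=5, W=0

issued = [0, 1]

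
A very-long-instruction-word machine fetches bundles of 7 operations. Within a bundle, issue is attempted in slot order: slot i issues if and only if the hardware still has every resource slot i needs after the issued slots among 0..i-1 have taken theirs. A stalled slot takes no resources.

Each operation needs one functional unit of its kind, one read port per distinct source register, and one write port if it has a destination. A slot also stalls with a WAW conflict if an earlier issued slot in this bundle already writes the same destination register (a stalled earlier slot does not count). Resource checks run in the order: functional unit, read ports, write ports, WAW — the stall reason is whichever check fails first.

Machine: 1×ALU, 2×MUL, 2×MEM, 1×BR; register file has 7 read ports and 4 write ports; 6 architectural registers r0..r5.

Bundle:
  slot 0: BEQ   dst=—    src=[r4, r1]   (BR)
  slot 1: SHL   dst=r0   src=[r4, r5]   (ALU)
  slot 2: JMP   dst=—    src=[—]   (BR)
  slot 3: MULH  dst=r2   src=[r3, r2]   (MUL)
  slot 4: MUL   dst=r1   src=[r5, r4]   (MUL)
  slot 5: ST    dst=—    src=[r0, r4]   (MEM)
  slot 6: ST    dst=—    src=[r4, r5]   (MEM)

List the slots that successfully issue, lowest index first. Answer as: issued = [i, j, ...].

issued = [0, 1, 3]

#0 BR src=r4,r1 dispatched  <A:1 Mu:2 Ld:2 B:0 rd:5 wr:4>
#1 ALU src=r4,r5 dispatched  <A:0 Mu:2 Ld:2 B:0 rd:3 wr:3>
#2 BR src=- held:FU  <A:0 Mu:2 Ld:2 B:0 rd:3 wr:3>
#3 MUL src=r3,r2 dispatched  <A:0 Mu:1 Ld:2 B:0 rd:1 wr:2>
#4 MUL src=r5,r4 held:RD_PORT  <A:0 Mu:1 Ld:2 B:0 rd:1 wr:2>
#5 MEM src=r0,r4 held:RD_PORT  <A:0 Mu:1 Ld:2 B:0 rd:1 wr:2>
#6 MEM src=r4,r5 held:RD_PORT  <A:0 Mu:1 Ld:2 B:0 rd:1 wr:2>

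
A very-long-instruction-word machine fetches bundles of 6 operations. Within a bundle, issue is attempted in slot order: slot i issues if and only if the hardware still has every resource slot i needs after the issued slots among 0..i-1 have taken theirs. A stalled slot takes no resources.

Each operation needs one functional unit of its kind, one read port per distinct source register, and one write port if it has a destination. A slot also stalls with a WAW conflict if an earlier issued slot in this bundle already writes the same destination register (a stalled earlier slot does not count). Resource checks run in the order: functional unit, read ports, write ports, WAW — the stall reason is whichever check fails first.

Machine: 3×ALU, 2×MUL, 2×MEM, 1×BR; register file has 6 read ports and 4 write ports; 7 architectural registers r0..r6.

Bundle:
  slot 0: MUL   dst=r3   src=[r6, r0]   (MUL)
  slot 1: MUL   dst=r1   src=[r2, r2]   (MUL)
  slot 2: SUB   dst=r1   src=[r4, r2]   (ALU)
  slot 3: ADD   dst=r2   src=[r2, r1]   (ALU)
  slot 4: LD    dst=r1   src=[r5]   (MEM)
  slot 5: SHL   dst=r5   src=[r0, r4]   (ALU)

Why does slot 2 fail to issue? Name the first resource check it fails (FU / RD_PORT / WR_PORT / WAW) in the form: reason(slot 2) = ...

(0) want 1×MUL +2rd +1wr — yes → AL3|MU1|ME2|BR1|rd4|wr3
(1) want 1×MUL +1rd +1wr — yes → AL3|MU0|ME2|BR1|rd3|wr2
(2) want 1×ALU +2rd +1wr — WAW → AL3|MU0|ME2|BR1|rd3|wr2
(3) want 1×ALU +2rd +1wr — yes → AL2|MU0|ME2|BR1|rd1|wr1
(4) want 1×MEM +1rd +1wr — WAW → AL2|MU0|ME2|BR1|rd1|wr1
(5) want 1×ALU +2rd +1wr — RD_PORT → AL2|MU0|ME2|BR1|rd1|wr1

reason(slot 2) = WAW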